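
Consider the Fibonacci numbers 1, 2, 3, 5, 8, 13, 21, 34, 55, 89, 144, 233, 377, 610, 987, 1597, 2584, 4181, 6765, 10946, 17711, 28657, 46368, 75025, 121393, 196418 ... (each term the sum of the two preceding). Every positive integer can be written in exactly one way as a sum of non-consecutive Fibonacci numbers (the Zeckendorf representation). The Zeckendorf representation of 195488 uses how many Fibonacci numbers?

8

subtract 121393 from 195488: 74095 remains
subtract 46368 from 74095: 27727 remains
subtract 17711 from 27727: 10016 remains
subtract 6765 from 10016: 3251 remains
subtract 2584 from 3251: 667 remains
subtract 610 from 667: 57 remains
subtract 55 from 57: 2 remains
subtract 2 from 2: 0 remains
195488 = 121393 + 46368 + 17711 + 6765 + 2584 + 610 + 55 + 2, which has 8 terms.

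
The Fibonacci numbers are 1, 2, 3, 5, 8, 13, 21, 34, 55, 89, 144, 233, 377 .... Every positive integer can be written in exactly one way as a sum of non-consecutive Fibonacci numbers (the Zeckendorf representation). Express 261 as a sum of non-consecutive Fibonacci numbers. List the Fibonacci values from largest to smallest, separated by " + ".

261: greatest Fibonacci not exceeding it is 233, leaving 28
28: greatest Fibonacci not exceeding it is 21, leaving 7
7: greatest Fibonacci not exceeding it is 5, leaving 2
2: greatest Fibonacci not exceeding it is 2, leaving 0
So 261 = 233 + 21 + 5 + 2, with no two terms consecutive in the sequence.

233 + 21 + 5 + 2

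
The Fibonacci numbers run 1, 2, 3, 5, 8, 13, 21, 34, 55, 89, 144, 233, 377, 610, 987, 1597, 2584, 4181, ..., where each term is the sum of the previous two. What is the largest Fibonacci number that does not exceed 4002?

2584 ≤ 4002 < 4181, so the largest Fibonacci number not exceeding 4002 is 2584.

2584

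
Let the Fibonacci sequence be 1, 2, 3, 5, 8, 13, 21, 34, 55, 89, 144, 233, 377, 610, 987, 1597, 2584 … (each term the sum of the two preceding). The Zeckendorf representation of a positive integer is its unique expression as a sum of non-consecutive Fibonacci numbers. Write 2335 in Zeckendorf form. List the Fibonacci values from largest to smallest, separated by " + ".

Repeatedly subtract the largest Fibonacci number that fits:
subtract 1597 from 2335: 738 remains
subtract 610 from 738: 128 remains
subtract 89 from 128: 39 remains
subtract 34 from 39: 5 remains
subtract 5 from 5: 0 remains
So 2335 = 1597 + 610 + 89 + 34 + 5, with no two terms consecutive in the sequence.

1597 + 610 + 89 + 34 + 5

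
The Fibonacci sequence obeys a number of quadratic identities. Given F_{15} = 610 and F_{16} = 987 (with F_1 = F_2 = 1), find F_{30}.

832040

By the doubling identity F_{2k} = F_k(2F_{k+1} − F_k): F_{30} = 610·(2·987 − 610) = 610·1364 = 832040.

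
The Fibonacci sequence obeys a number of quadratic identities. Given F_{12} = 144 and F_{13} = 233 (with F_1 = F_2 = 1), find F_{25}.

75025

By F_{2k+1} = F_k² + F_{k+1}²: F_{25} = 144² + 233² = 20736 + 54289 = 75025.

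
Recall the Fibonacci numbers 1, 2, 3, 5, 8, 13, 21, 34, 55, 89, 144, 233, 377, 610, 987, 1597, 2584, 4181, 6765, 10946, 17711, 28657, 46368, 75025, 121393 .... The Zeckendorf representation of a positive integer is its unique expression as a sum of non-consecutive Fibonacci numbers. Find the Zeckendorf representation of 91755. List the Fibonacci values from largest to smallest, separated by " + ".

Greedy algorithm:
75025 ≤ 91755 < 121393, so take 75025; remainder 16730
10946 ≤ 16730 < 17711, so take 10946; remainder 5784
4181 ≤ 5784 < 6765, so take 4181; remainder 1603
1597 ≤ 1603 < 2584, so take 1597; remainder 6
5 ≤ 6 < 8, so take 5; remainder 1
1 ≤ 1 < 2, so take 1; remainder 0
So 91755 = 75025 + 10946 + 4181 + 1597 + 5 + 1, with no two terms consecutive in the sequence.

75025 + 10946 + 4181 + 1597 + 5 + 1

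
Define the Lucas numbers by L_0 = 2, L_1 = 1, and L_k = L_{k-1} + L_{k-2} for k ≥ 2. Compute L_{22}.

39603

Iterating the recurrence up to L_{15} = 1364 and L_{14} = 843:
L_{16} = L_{15} + L_{14} = 1364 + 843 = 2207
L_{17} = L_{16} + L_{15} = 2207 + 1364 = 3571
L_{18} = L_{17} + L_{16} = 3571 + 2207 = 5778
L_{19} = L_{18} + L_{17} = 5778 + 3571 = 9349
L_{20} = L_{19} + L_{18} = 9349 + 5778 = 15127
L_{21} = L_{20} + L_{19} = 15127 + 9349 = 24476
L_{22} = L_{21} + L_{20} = 24476 + 15127 = 39603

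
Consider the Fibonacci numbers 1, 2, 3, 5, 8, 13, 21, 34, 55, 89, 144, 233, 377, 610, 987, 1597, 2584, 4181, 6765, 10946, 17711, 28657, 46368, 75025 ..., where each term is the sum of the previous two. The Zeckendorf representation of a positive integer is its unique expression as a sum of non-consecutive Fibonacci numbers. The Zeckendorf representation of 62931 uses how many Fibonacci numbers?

62931 − 46368 = 16563
16563 − 10946 = 5617
5617 − 4181 = 1436
1436 − 987 = 449
449 − 377 = 72
72 − 55 = 17
17 − 13 = 4
4 − 3 = 1
1 − 1 = 0
62931 = 46368 + 10946 + 4181 + 987 + 377 + 55 + 13 + 3 + 1, which has 9 terms.

9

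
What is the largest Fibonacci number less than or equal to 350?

233

233 ≤ 350 < 377, so the largest Fibonacci number not exceeding 350 is 233.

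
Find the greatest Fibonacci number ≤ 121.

89

89 ≤ 121 < 144, so the largest Fibonacci number not exceeding 121 is 89.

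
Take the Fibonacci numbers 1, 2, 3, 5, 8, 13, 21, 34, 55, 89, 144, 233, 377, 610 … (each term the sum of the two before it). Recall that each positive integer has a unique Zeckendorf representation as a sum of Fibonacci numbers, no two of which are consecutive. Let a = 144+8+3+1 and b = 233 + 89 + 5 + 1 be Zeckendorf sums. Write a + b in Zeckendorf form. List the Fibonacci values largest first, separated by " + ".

377 + 89 + 13 + 5

The two numbers are 156 and 328, so their sum is 484.
Greedily peel off the largest Fibonacci term at each step:
377 ≤ 484 < 610, so take 377; remainder 107
89 ≤ 107 < 144, so take 89; remainder 18
13 ≤ 18 < 21, so take 13; remainder 5
5 ≤ 5 < 8, so take 5; remainder 0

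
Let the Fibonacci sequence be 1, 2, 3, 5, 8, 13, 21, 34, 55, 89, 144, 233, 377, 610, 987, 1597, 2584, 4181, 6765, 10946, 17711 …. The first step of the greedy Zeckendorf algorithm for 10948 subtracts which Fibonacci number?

10946

10946 ≤ 10948 < 17711, so the largest Fibonacci number not exceeding 10948 is 10946.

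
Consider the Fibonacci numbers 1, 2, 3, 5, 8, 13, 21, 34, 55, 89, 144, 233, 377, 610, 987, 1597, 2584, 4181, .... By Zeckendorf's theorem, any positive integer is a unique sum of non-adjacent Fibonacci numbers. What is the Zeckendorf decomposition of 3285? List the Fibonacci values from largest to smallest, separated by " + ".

2584 + 610 + 89 + 2

subtract 2584 from 3285: 701 remains
subtract 610 from 701: 91 remains
subtract 89 from 91: 2 remains
subtract 2 from 2: 0 remains
So 3285 = 2584 + 610 + 89 + 2, with no two terms consecutive in the sequence.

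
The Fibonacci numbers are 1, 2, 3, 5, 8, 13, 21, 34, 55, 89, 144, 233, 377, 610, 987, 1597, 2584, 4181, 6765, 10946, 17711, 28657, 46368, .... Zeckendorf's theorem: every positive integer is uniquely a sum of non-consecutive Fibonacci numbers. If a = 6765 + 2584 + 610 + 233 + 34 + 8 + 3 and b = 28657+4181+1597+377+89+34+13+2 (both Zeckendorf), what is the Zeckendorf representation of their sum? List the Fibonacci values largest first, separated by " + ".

28657 + 10946 + 4181 + 987 + 377 + 34 + 5

The two numbers are 10237 and 34950, so their sum is 45187.
28657 ≤ 45187 < 46368, so take 28657; remainder 16530
10946 ≤ 16530 < 17711, so take 10946; remainder 5584
4181 ≤ 5584 < 6765, so take 4181; remainder 1403
987 ≤ 1403 < 1597, so take 987; remainder 416
377 ≤ 416 < 610, so take 377; remainder 39
34 ≤ 39 < 55, so take 34; remainder 5
5 ≤ 5 < 8, so take 5; remainder 0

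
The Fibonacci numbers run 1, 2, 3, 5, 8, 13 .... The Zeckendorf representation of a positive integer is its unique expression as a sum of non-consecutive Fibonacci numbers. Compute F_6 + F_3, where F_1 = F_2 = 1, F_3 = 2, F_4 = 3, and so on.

F_6 + F_3 = 8 + 2 = 10.

10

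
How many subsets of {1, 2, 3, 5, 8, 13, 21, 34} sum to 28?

2

28 = 21+5+2 = 13+8+5+2 — 2 representations.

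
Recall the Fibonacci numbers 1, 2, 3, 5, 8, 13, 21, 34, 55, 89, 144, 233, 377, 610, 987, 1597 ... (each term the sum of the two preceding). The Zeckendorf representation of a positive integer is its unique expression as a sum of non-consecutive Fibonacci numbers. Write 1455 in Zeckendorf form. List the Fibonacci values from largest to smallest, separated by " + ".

1455: greatest Fibonacci not exceeding it is 987, leaving 468
468: greatest Fibonacci not exceeding it is 377, leaving 91
91: greatest Fibonacci not exceeding it is 89, leaving 2
2: greatest Fibonacci not exceeding it is 2, leaving 0
So 1455 = 987 + 377 + 89 + 2, with no two terms consecutive in the sequence.

987 + 377 + 89 + 2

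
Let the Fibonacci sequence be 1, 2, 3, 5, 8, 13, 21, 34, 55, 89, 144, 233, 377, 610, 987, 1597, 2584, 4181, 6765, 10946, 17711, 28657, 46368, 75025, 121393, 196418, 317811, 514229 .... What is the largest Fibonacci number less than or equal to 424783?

317811

317811 ≤ 424783 < 514229, so the largest Fibonacci number not exceeding 424783 is 317811.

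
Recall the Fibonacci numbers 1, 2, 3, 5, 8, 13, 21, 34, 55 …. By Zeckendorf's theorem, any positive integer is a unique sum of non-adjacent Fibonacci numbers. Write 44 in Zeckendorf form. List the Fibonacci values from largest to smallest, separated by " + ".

Greedily peel off the largest Fibonacci term at each step:
subtract 34 from 44: 10 remains
subtract 8 from 10: 2 remains
subtract 2 from 2: 0 remains
So 44 = 34 + 8 + 2, with no two terms consecutive in the sequence.

34 + 8 + 2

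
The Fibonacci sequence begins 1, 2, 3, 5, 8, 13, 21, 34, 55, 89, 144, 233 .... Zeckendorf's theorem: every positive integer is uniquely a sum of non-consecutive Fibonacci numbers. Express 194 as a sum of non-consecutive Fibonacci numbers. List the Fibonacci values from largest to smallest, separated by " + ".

Greedily peel off the largest Fibonacci term at each step:
194: greatest Fibonacci not exceeding it is 144, leaving 50
50: greatest Fibonacci not exceeding it is 34, leaving 16
16: greatest Fibonacci not exceeding it is 13, leaving 3
3: greatest Fibonacci not exceeding it is 3, leaving 0
So 194 = 144 + 34 + 13 + 3, with no two terms consecutive in the sequence.

144 + 34 + 13 + 3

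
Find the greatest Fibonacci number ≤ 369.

233 ≤ 369 < 377, so the largest Fibonacci number not exceeding 369 is 233.

233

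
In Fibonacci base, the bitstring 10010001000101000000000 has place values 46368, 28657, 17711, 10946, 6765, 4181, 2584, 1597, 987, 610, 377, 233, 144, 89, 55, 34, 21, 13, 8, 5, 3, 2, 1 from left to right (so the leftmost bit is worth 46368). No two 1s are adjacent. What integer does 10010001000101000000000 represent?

Summing the place values of the 1 bits: 46368 + 10946 + 1597 + 233 + 89 = 59233.

59233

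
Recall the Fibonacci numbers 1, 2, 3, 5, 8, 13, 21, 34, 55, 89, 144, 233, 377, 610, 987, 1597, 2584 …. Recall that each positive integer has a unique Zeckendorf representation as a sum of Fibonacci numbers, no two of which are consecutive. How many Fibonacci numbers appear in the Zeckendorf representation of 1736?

1736 − 1597 = 139
139 − 89 = 50
50 − 34 = 16
16 − 13 = 3
3 − 3 = 0
1736 = 1597 + 89 + 34 + 13 + 3, which has 5 terms.

5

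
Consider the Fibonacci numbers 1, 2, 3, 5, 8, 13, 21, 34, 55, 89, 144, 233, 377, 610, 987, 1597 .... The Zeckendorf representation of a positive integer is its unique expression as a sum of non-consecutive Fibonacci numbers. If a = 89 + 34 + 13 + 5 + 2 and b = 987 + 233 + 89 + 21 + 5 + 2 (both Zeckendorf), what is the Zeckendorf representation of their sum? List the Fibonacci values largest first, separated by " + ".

The two numbers are 143 and 1337, so their sum is 1480.
987 ≤ 1480 < 1597, so take 987; remainder 493
377 ≤ 493 < 610, so take 377; remainder 116
89 ≤ 116 < 144, so take 89; remainder 27
21 ≤ 27 < 34, so take 21; remainder 6
5 ≤ 6 < 8, so take 5; remainder 1
1 ≤ 1 < 2, so take 1; remainder 0

987 + 377 + 89 + 21 + 5 + 1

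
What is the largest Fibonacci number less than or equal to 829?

610

610 ≤ 829 < 987, so the largest Fibonacci number not exceeding 829 is 610.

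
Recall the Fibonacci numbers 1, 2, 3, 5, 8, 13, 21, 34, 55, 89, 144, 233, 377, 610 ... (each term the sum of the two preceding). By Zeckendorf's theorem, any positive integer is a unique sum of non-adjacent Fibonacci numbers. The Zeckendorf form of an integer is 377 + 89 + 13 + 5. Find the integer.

484

377 + 89 + 13 + 5 = 484.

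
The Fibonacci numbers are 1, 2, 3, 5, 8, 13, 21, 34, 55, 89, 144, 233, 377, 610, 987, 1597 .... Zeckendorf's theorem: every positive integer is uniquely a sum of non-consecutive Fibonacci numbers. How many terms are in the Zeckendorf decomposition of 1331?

5

Repeatedly subtract the largest Fibonacci number that fits:
largest Fibonacci ≤ 1331 is 987; 1331 − 987 = 344
largest Fibonacci ≤ 344 is 233; 344 − 233 = 111
largest Fibonacci ≤ 111 is 89; 111 − 89 = 22
largest Fibonacci ≤ 22 is 21; 22 − 21 = 1
largest Fibonacci ≤ 1 is 1; 1 − 1 = 0
1331 = 987 + 233 + 89 + 21 + 1, which has 5 terms.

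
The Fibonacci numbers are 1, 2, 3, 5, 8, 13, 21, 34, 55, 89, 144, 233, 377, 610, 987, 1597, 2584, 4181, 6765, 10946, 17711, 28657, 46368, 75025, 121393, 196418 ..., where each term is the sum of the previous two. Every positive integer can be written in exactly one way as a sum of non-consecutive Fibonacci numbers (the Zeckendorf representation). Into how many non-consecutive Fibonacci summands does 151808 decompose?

subtract 121393 from 151808: 30415 remains
subtract 28657 from 30415: 1758 remains
subtract 1597 from 1758: 161 remains
subtract 144 from 161: 17 remains
subtract 13 from 17: 4 remains
subtract 3 from 4: 1 remains
subtract 1 from 1: 0 remains
151808 = 121393 + 28657 + 1597 + 144 + 13 + 3 + 1, which has 7 terms.

7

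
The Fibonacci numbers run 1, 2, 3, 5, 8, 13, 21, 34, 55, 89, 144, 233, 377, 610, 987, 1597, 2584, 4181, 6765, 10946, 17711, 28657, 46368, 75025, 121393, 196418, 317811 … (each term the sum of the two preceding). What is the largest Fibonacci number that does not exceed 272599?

196418

196418 ≤ 272599 < 317811, so the largest Fibonacci number not exceeding 272599 is 196418.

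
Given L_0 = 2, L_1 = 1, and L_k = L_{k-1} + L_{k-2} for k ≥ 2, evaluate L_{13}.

Iterating the recurrence up to L_{8} = 47 and L_{7} = 29:
L_{9} = L_{8} + L_{7} = 47 + 29 = 76
L_{10} = L_{9} + L_{8} = 76 + 47 = 123
L_{11} = L_{10} + L_{9} = 123 + 76 = 199
L_{12} = L_{11} + L_{10} = 199 + 123 = 322
L_{13} = L_{12} + L_{11} = 322 + 199 = 521

521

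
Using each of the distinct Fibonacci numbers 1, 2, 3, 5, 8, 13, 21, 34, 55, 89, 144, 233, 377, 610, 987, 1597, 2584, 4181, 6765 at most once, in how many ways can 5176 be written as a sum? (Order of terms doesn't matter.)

Each representation comes from the Zeckendorf form by replacing some F_k with F_{k−1} + F_{k−2} where possible.
5176 = 4181+987+8 = 4181+987+5+3 = 4181+610+377+8 = 4181+987+5+2+1 = … (30 more), for 34 in all.

34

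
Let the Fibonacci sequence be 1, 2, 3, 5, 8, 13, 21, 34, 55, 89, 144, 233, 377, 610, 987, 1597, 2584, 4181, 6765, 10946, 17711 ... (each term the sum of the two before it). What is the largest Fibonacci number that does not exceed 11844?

10946

10946 ≤ 11844 < 17711, so the largest Fibonacci number not exceeding 11844 is 10946.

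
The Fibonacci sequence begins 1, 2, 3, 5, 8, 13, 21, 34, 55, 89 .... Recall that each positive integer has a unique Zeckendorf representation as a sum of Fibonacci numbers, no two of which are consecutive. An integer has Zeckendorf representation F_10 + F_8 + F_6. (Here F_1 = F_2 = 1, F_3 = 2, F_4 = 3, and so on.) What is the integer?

84

F_10 + F_8 + F_6 = 55 + 21 + 8 = 84.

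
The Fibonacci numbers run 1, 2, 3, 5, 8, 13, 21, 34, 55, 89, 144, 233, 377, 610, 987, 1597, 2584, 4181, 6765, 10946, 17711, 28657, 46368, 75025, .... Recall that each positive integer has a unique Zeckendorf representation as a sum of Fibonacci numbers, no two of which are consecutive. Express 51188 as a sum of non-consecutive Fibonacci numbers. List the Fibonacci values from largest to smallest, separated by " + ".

Repeatedly subtract the largest Fibonacci number that fits:
51188 − 46368 = 4820
4820 − 4181 = 639
639 − 610 = 29
29 − 21 = 8
8 − 8 = 0
So 51188 = 46368 + 4181 + 610 + 21 + 8, with no two terms consecutive in the sequence.

46368 + 4181 + 610 + 21 + 8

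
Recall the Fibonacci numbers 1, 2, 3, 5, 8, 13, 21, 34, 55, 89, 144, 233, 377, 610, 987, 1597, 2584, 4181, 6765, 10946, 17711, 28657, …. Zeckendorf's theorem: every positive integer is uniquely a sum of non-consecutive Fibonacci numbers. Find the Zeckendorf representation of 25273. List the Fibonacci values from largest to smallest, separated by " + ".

17711 + 6765 + 610 + 144 + 34 + 8 + 1

Greedy algorithm:
subtract 17711 from 25273: 7562 remains
subtract 6765 from 7562: 797 remains
subtract 610 from 797: 187 remains
subtract 144 from 187: 43 remains
subtract 34 from 43: 9 remains
subtract 8 from 9: 1 remains
subtract 1 from 1: 0 remains
So 25273 = 17711 + 6765 + 610 + 144 + 34 + 8 + 1, with no two terms consecutive in the sequence.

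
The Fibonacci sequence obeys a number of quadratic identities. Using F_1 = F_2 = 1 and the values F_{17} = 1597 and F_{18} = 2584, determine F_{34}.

By the doubling identity F_{2k} = F_k(2F_{k+1} − F_k): F_{34} = 1597·(2·2584 − 1597) = 1597·3571 = 5702887.

5702887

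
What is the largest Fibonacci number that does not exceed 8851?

6765 ≤ 8851 < 10946, so the largest Fibonacci number not exceeding 8851 is 6765.

6765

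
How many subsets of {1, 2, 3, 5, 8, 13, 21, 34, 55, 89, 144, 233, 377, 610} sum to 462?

Starting from the Zeckendorf form and repeatedly splitting a term F_k into F_{k−1} + F_{k−2} (when neither is already used) reaches every representation.
462 = 377+55+21+8+1 = 377+55+21+5+3+1 = 233+144+55+21+8+1 = 377+55+13+8+5+3+1 = 233+144+55+21+5+3+1 = … (4 more), for 9 in all.

9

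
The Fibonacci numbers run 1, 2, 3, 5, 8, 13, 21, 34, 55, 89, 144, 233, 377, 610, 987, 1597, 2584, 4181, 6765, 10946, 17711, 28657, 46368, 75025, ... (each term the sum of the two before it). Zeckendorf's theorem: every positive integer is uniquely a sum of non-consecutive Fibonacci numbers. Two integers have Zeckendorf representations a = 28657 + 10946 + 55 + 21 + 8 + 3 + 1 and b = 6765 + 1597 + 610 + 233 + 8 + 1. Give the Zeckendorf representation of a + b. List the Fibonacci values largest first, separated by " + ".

The two numbers are 39691 and 9214, so their sum is 48905.
take 46368 (≤ 48905); 48905 − 46368 = 2537
take 1597 (≤ 2537); 2537 − 1597 = 940
take 610 (≤ 940); 940 − 610 = 330
take 233 (≤ 330); 330 − 233 = 97
take 89 (≤ 97); 97 − 89 = 8
take 8 (≤ 8); 8 − 8 = 0

46368 + 1597 + 610 + 233 + 89 + 8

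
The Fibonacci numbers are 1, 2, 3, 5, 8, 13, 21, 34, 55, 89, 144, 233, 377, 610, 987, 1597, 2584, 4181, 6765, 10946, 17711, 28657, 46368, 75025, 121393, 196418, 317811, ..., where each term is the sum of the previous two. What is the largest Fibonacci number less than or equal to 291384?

196418

196418 ≤ 291384 < 317811, so the largest Fibonacci number not exceeding 291384 is 196418.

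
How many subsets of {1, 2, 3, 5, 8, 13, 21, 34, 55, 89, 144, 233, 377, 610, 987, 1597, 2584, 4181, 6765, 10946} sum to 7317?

37

7317 = 6765+377+144+21+8+2 = 6765+377+144+21+5+3+2 = 6765+377+89+55+21+8+2 = 4181+2584+377+144+21+8+2 = … (33 more), for 37 in all.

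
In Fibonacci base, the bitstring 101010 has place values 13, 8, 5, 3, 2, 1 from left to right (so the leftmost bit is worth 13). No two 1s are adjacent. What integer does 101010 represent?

Summing the place values of the 1 bits: 13 + 5 + 2 = 20.

20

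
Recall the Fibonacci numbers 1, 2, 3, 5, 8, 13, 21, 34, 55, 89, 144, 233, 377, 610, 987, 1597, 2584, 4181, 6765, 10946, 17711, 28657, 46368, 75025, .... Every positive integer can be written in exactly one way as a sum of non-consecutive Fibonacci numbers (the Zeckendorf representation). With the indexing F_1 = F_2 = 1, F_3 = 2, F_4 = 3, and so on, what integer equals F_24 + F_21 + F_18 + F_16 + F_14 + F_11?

F_24 + F_21 + F_18 + F_16 + F_14 + F_11 = 46368 + 10946 + 2584 + 987 + 377 + 89 = 61351.

61351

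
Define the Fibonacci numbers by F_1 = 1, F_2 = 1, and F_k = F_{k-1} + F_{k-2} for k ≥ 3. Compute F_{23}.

28657

Iterating the recurrence up to F_{17} = 1597 and F_{16} = 987:
F_{18} = F_{17} + F_{16} = 1597 + 987 = 2584
F_{19} = F_{18} + F_{17} = 2584 + 1597 = 4181
F_{20} = F_{19} + F_{18} = 4181 + 2584 = 6765
F_{21} = F_{20} + F_{19} = 6765 + 4181 = 10946
F_{22} = F_{21} + F_{20} = 10946 + 6765 = 17711
F_{23} = F_{22} + F_{21} = 17711 + 10946 = 28657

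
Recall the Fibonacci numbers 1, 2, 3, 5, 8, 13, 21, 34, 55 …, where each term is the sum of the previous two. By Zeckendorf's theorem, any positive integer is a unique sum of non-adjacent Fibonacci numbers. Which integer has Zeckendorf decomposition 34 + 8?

42

34 + 8 = 42.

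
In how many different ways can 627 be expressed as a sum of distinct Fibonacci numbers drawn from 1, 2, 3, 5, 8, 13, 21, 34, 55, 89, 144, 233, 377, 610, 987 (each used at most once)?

9

Starting from the Zeckendorf form and repeatedly splitting a term F_k into F_{k−1} + F_{k−2} (when neither is already used) reaches every representation.
627 = 610+13+3+1 = 610+8+5+3+1 = 377+233+13+3+1 = … (6 more), for 9 in all.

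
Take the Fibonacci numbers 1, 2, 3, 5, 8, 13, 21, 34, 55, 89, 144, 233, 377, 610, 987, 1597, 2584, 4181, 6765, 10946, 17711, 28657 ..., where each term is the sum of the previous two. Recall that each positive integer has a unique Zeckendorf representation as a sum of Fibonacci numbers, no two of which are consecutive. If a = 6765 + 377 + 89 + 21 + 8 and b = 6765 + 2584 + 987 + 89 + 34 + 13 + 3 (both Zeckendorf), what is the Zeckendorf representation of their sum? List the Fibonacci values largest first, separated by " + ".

17711 + 21 + 3

The two numbers are 7260 and 10475, so their sum is 17735.
Repeatedly subtract the largest Fibonacci number that fits:
17735 − 17711 = 24
24 − 21 = 3
3 − 3 = 0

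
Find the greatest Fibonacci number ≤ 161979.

121393 ≤ 161979 < 196418, so the largest Fibonacci number not exceeding 161979 is 121393.

121393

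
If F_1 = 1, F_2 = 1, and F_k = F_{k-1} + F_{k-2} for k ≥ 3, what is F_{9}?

34

Iterating the recurrence up to F_{4} = 3 and F_{3} = 2:
F_{5} = F_{4} + F_{3} = 3 + 2 = 5
F_{6} = F_{5} + F_{4} = 5 + 3 = 8
F_{7} = F_{6} + F_{5} = 8 + 5 = 13
F_{8} = F_{7} + F_{6} = 13 + 8 = 21
F_{9} = F_{8} + F_{7} = 21 + 13 = 34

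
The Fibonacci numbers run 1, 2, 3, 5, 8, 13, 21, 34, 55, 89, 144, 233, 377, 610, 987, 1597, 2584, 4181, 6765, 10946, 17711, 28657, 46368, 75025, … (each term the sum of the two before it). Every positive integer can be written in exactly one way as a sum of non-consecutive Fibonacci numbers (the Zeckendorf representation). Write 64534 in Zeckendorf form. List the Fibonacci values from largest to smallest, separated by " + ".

subtract 46368 from 64534: 18166 remains
subtract 17711 from 18166: 455 remains
subtract 377 from 455: 78 remains
subtract 55 from 78: 23 remains
subtract 21 from 23: 2 remains
subtract 2 from 2: 0 remains
So 64534 = 46368 + 17711 + 377 + 55 + 21 + 2, with no two terms consecutive in the sequence.

46368 + 17711 + 377 + 55 + 21 + 2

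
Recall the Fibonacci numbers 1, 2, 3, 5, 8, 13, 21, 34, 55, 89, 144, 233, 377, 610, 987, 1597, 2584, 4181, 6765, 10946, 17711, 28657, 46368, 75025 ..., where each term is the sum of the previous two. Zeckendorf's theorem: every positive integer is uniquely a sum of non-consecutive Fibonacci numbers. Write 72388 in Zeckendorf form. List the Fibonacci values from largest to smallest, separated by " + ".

Repeatedly subtract the largest Fibonacci number that fits:
largest Fibonacci ≤ 72388 is 46368; 72388 − 46368 = 26020
largest Fibonacci ≤ 26020 is 17711; 26020 − 17711 = 8309
largest Fibonacci ≤ 8309 is 6765; 8309 − 6765 = 1544
largest Fibonacci ≤ 1544 is 987; 1544 − 987 = 557
largest Fibonacci ≤ 557 is 377; 557 − 377 = 180
largest Fibonacci ≤ 180 is 144; 180 − 144 = 36
largest Fibonacci ≤ 36 is 34; 36 − 34 = 2
largest Fibonacci ≤ 2 is 2; 2 − 2 = 0
So 72388 = 46368 + 17711 + 6765 + 987 + 377 + 144 + 34 + 2, with no two terms consecutive in the sequence.

46368 + 17711 + 6765 + 987 + 377 + 144 + 34 + 2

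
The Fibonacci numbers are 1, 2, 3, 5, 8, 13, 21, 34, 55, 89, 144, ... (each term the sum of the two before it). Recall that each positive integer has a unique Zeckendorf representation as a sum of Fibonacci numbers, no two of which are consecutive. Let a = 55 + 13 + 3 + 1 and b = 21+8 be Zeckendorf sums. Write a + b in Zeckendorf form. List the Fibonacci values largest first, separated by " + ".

89 + 8 + 3 + 1

The two numbers are 72 and 29, so their sum is 101.
subtract 89 from 101: 12 remains
subtract 8 from 12: 4 remains
subtract 3 from 4: 1 remains
subtract 1 from 1: 0 remains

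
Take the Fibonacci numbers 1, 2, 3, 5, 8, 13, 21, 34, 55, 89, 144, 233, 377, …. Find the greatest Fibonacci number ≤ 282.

233 ≤ 282 < 377, so the largest Fibonacci number not exceeding 282 is 233.

233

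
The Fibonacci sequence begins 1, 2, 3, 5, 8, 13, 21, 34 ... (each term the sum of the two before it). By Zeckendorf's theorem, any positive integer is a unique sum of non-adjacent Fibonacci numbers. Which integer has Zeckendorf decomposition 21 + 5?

21 + 5 = 26.

26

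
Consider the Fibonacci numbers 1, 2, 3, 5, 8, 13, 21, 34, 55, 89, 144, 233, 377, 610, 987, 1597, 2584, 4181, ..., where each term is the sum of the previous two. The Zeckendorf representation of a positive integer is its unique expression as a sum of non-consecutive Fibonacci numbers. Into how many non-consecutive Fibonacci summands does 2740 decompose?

5

Greedy algorithm:
2740 − 2584 = 156
156 − 144 = 12
12 − 8 = 4
4 − 3 = 1
1 − 1 = 0
2740 = 2584 + 144 + 8 + 3 + 1, which has 5 terms.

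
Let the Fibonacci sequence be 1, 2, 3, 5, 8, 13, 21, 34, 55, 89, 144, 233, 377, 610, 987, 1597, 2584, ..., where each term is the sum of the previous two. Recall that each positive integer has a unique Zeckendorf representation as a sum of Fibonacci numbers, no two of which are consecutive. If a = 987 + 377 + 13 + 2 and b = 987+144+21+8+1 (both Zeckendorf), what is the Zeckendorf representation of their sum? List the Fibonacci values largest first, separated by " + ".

1597 + 610 + 233 + 89 + 8 + 3

The two numbers are 1379 and 1161, so their sum is 2540.
Repeatedly subtract the largest Fibonacci number that fits:
largest Fibonacci ≤ 2540 is 1597; 2540 − 1597 = 943
largest Fibonacci ≤ 943 is 610; 943 − 610 = 333
largest Fibonacci ≤ 333 is 233; 333 − 233 = 100
largest Fibonacci ≤ 100 is 89; 100 − 89 = 11
largest Fibonacci ≤ 11 is 8; 11 − 8 = 3
largest Fibonacci ≤ 3 is 3; 3 − 3 = 0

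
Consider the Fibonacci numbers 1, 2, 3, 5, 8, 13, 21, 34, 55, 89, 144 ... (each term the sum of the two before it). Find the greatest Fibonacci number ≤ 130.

89

89 ≤ 130 < 144, so the largest Fibonacci number not exceeding 130 is 89.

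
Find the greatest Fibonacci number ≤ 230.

144 ≤ 230 < 233, so the largest Fibonacci number not exceeding 230 is 144.

144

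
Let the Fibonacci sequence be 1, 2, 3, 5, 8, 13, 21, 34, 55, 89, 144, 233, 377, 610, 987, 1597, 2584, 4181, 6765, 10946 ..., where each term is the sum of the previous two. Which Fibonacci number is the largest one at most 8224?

6765

6765 ≤ 8224 < 10946, so the largest Fibonacci number not exceeding 8224 is 6765.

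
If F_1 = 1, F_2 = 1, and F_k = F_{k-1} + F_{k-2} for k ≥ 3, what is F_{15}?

610

Iterating the recurrence up to F_{8} = 21 and F_{7} = 13:
F_{9} = F_{8} + F_{7} = 21 + 13 = 34
F_{10} = F_{9} + F_{8} = 34 + 21 = 55
F_{11} = F_{10} + F_{9} = 55 + 34 = 89
F_{12} = F_{11} + F_{10} = 89 + 55 = 144
F_{13} = F_{12} + F_{11} = 144 + 89 = 233
F_{14} = F_{13} + F_{12} = 233 + 144 = 377
F_{15} = F_{14} + F_{13} = 377 + 233 = 610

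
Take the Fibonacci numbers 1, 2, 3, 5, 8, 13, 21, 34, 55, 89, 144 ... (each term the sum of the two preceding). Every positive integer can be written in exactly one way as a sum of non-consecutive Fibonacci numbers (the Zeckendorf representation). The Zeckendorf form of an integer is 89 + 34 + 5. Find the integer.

128

89 + 34 + 5 = 128.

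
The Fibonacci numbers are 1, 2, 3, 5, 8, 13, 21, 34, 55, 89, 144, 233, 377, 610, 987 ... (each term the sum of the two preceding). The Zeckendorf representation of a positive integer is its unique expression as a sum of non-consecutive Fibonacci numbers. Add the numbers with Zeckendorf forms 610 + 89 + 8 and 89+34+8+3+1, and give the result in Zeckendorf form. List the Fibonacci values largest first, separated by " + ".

The two numbers are 707 and 135, so their sum is 842.
842: greatest Fibonacci not exceeding it is 610, leaving 232
232: greatest Fibonacci not exceeding it is 144, leaving 88
88: greatest Fibonacci not exceeding it is 55, leaving 33
33: greatest Fibonacci not exceeding it is 21, leaving 12
12: greatest Fibonacci not exceeding it is 8, leaving 4
4: greatest Fibonacci not exceeding it is 3, leaving 1
1: greatest Fibonacci not exceeding it is 1, leaving 0

610 + 144 + 55 + 21 + 8 + 3 + 1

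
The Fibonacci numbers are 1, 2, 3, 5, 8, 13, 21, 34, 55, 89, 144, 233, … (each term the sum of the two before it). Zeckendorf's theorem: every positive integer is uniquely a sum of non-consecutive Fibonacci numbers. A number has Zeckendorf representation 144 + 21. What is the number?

165

144 + 21 = 165.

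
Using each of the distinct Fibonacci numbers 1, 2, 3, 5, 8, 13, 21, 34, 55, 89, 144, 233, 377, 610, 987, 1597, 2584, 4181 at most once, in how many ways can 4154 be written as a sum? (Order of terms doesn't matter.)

Each representation comes from the Zeckendorf form by replacing some F_k with F_{k−1} + F_{k−2} where possible.
4154 = 2584+987+377+144+55+5+2 = 2584+987+377+144+34+21+5+2 = 2584+987+377+144+34+13+8+5+2 = 2584+987+377+89+55+34+21+5+2 = 2584+987+377+89+55+34+13+8+5+2 = … (6 more), for 11 in all.

11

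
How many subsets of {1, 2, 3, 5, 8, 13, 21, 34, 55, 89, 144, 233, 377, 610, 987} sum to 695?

695 = 610+55+21+8+1 = 610+55+21+5+3+1 = 377+233+55+21+8+1 = … (9 more), for 12 in all.

12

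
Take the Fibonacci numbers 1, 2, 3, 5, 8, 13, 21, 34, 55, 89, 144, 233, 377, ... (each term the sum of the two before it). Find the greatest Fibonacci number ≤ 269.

233 ≤ 269 < 377, so the largest Fibonacci number not exceeding 269 is 233.

233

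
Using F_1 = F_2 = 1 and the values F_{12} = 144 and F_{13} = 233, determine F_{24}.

By the doubling identity F_{2k} = F_k(2F_{k+1} − F_k): F_{24} = 144·(2·233 − 144) = 144·322 = 46368.

46368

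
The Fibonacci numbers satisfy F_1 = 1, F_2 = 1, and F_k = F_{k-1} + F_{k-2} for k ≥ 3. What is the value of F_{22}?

Iterating the recurrence up to F_{16} = 987 and F_{15} = 610:
F_{17} = F_{16} + F_{15} = 987 + 610 = 1597
F_{18} = F_{17} + F_{16} = 1597 + 987 = 2584
F_{19} = F_{18} + F_{17} = 2584 + 1597 = 4181
F_{20} = F_{19} + F_{18} = 4181 + 2584 = 6765
F_{21} = F_{20} + F_{19} = 6765 + 4181 = 10946
F_{22} = F_{21} + F_{20} = 10946 + 6765 = 17711

17711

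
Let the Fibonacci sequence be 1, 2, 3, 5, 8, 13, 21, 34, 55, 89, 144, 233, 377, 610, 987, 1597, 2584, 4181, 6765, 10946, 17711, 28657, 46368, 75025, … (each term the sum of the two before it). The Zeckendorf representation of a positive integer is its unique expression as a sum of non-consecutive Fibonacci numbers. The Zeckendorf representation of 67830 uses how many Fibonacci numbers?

Greedily peel off the largest Fibonacci term at each step:
46368 ≤ 67830 < 75025, so take 46368; remainder 21462
17711 ≤ 21462 < 28657, so take 17711; remainder 3751
2584 ≤ 3751 < 4181, so take 2584; remainder 1167
987 ≤ 1167 < 1597, so take 987; remainder 180
144 ≤ 180 < 233, so take 144; remainder 36
34 ≤ 36 < 55, so take 34; remainder 2
2 ≤ 2 < 3, so take 2; remainder 0
67830 = 46368 + 17711 + 2584 + 987 + 144 + 34 + 2, which has 7 terms.

7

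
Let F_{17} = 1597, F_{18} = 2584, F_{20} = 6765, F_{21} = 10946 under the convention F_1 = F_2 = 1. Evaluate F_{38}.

39088169

By the addition formula F_{m+n} = F_m F_{n+1} + F_{m−1} F_n with m=21, n=17: F_{38} = 10946·2584 + 6765·1597 = 28284464 + 10803705 = 39088169.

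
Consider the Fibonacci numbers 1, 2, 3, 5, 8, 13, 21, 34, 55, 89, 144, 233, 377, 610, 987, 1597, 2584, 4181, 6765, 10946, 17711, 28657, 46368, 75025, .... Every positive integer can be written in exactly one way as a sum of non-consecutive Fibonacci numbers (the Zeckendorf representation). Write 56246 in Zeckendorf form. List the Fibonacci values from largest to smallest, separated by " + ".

Greedily peel off the largest Fibonacci term at each step:
56246: greatest Fibonacci not exceeding it is 46368, leaving 9878
9878: greatest Fibonacci not exceeding it is 6765, leaving 3113
3113: greatest Fibonacci not exceeding it is 2584, leaving 529
529: greatest Fibonacci not exceeding it is 377, leaving 152
152: greatest Fibonacci not exceeding it is 144, leaving 8
8: greatest Fibonacci not exceeding it is 8, leaving 0
So 56246 = 46368 + 6765 + 2584 + 377 + 144 + 8, with no two terms consecutive in the sequence.

46368 + 6765 + 2584 + 377 + 144 + 8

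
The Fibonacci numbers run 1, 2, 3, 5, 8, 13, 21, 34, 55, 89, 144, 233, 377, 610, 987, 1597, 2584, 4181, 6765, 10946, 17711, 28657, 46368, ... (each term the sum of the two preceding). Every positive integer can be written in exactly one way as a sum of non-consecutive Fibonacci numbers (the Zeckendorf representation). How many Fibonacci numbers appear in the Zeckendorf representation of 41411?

8

Repeatedly subtract the largest Fibonacci number that fits:
41411 − 28657 = 12754
12754 − 10946 = 1808
1808 − 1597 = 211
211 − 144 = 67
67 − 55 = 12
12 − 8 = 4
4 − 3 = 1
1 − 1 = 0
41411 = 28657 + 10946 + 1597 + 144 + 55 + 8 + 3 + 1, which has 8 terms.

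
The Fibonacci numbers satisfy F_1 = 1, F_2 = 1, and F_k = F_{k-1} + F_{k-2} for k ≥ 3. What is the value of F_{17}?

1597

Iterating the recurrence up to F_{13} = 233 and F_{12} = 144:
F_{14} = F_{13} + F_{12} = 233 + 144 = 377
F_{15} = F_{14} + F_{13} = 377 + 233 = 610
F_{16} = F_{15} + F_{14} = 610 + 377 = 987
F_{17} = F_{16} + F_{15} = 987 + 610 = 1597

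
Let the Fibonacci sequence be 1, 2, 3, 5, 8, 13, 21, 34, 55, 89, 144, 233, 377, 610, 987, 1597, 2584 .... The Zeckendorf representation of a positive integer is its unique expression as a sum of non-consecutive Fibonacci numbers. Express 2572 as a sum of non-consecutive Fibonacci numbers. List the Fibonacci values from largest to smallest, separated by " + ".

1597 + 610 + 233 + 89 + 34 + 8 + 1

subtract 1597 from 2572: 975 remains
subtract 610 from 975: 365 remains
subtract 233 from 365: 132 remains
subtract 89 from 132: 43 remains
subtract 34 from 43: 9 remains
subtract 8 from 9: 1 remains
subtract 1 from 1: 0 remains
So 2572 = 1597 + 610 + 233 + 89 + 34 + 8 + 1, with no two terms consecutive in the sequence.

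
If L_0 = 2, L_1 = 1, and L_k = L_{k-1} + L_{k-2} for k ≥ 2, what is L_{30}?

Iterating the recurrence up to L_{24} = 103682 and L_{23} = 64079:
L_{25} = L_{24} + L_{23} = 103682 + 64079 = 167761
L_{26} = L_{25} + L_{24} = 167761 + 103682 = 271443
L_{27} = L_{26} + L_{25} = 271443 + 167761 = 439204
L_{28} = L_{27} + L_{26} = 439204 + 271443 = 710647
L_{29} = L_{28} + L_{27} = 710647 + 439204 = 1149851
L_{30} = L_{29} + L_{28} = 1149851 + 710647 = 1860498

1860498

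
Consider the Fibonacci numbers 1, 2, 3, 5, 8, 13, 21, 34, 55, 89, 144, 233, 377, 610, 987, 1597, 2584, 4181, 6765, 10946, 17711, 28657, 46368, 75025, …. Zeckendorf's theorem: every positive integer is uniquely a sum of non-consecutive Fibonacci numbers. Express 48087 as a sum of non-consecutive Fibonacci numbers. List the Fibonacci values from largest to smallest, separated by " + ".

Greedy algorithm:
46368 ≤ 48087 < 75025, so take 46368; remainder 1719
1597 ≤ 1719 < 2584, so take 1597; remainder 122
89 ≤ 122 < 144, so take 89; remainder 33
21 ≤ 33 < 34, so take 21; remainder 12
8 ≤ 12 < 13, so take 8; remainder 4
3 ≤ 4 < 5, so take 3; remainder 1
1 ≤ 1 < 2, so take 1; remainder 0
So 48087 = 46368 + 1597 + 89 + 21 + 8 + 3 + 1, with no two terms consecutive in the sequence.

46368 + 1597 + 89 + 21 + 8 + 3 + 1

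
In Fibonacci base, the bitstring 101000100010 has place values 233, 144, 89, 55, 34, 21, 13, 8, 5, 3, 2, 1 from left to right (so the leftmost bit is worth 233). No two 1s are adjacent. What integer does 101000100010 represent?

Summing the place values of the 1 bits: 233 + 89 + 13 + 2 = 337.

337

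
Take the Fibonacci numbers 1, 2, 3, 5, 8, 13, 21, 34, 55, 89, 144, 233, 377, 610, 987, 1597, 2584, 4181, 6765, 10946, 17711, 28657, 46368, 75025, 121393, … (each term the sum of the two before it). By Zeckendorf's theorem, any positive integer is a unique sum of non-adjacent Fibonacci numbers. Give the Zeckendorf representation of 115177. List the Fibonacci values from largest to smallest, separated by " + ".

75025 + 28657 + 10946 + 377 + 144 + 21 + 5 + 2

115177: greatest Fibonacci not exceeding it is 75025, leaving 40152
40152: greatest Fibonacci not exceeding it is 28657, leaving 11495
11495: greatest Fibonacci not exceeding it is 10946, leaving 549
549: greatest Fibonacci not exceeding it is 377, leaving 172
172: greatest Fibonacci not exceeding it is 144, leaving 28
28: greatest Fibonacci not exceeding it is 21, leaving 7
7: greatest Fibonacci not exceeding it is 5, leaving 2
2: greatest Fibonacci not exceeding it is 2, leaving 0
So 115177 = 75025 + 28657 + 10946 + 377 + 144 + 21 + 5 + 2, with no two terms consecutive in the sequence.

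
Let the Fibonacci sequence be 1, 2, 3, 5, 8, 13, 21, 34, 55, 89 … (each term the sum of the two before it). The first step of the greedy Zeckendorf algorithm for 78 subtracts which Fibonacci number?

55 ≤ 78 < 89, so the largest Fibonacci number not exceeding 78 is 55.

55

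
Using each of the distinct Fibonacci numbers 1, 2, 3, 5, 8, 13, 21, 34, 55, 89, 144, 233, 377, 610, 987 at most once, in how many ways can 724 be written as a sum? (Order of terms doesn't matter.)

10

Starting from the Zeckendorf form and repeatedly splitting a term F_k into F_{k−1} + F_{k−2} (when neither is already used) reaches every representation.
724 = 610+89+21+3+1 = 610+89+13+8+3+1 = 610+55+34+21+3+1 = 377+233+89+21+3+1 = … (6 more), for 10 in all.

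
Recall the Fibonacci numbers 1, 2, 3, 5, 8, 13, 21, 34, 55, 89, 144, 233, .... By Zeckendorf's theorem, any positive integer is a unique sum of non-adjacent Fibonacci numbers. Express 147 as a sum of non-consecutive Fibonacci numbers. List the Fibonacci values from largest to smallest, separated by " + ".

144 + 3

Greedy algorithm:
largest Fibonacci ≤ 147 is 144; 147 − 144 = 3
largest Fibonacci ≤ 3 is 3; 3 − 3 = 0
So 147 = 144 + 3, with no two terms consecutive in the sequence.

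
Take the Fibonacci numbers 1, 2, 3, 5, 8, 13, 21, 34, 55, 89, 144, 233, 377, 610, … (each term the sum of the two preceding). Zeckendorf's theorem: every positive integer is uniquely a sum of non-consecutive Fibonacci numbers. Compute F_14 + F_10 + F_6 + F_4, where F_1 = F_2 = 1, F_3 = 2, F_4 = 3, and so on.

F_14 + F_10 + F_6 + F_4 = 377 + 55 + 8 + 3 = 443.

443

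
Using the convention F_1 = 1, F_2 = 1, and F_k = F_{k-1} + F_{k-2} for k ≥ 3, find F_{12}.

144

Iterating the recurrence up to F_{6} = 8 and F_{5} = 5:
F_{7} = F_{6} + F_{5} = 8 + 5 = 13
F_{8} = F_{7} + F_{6} = 13 + 8 = 21
F_{9} = F_{8} + F_{7} = 21 + 13 = 34
F_{10} = F_{9} + F_{8} = 34 + 21 = 55
F_{11} = F_{10} + F_{9} = 55 + 34 = 89
F_{12} = F_{11} + F_{10} = 89 + 55 = 144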